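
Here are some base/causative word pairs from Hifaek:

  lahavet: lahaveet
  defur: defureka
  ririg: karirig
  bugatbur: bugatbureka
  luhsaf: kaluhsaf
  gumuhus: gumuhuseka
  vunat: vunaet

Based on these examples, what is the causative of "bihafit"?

bihafiet

vunat and luhsaf both have last vowel 'a' yet inflect differently (vunaet, kaluhsaf), so the last vowel is not what conditions the rule; the final letter is.
"bihafit" ends in -t. The stems ending in -t (vunat → vunaet, lahavet → lahaveet) drop the final letter and add -et.
The other patterns: stems ending in -r or -s add -eka; stems ending in -f or -g add the prefix ka-.
So bihafit → bihafiet.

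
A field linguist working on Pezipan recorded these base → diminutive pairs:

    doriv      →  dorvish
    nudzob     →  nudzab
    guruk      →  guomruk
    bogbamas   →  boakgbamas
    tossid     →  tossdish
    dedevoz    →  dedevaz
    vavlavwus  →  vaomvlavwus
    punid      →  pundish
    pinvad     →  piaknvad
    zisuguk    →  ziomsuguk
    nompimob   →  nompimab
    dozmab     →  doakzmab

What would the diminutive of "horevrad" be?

pinvad and punid both end in -d yet inflect differently (piaknvad, pundish), so the final letter is not what conditions the rule; the last vowel is.
"horevrad" has last vowel 'a'. The stems whose last vowel is 'a' (bogbamas → boakgbamas, pinvad → piaknvad, dozmab → doakzmab) insert -ak- after the first vowel.
So horevrad → hoakrevrad.

hoakrevrad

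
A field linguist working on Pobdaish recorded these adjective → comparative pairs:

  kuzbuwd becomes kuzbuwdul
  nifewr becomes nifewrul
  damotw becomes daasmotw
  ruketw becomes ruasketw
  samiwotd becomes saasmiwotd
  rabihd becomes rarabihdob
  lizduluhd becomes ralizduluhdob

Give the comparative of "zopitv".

zoaspitv

kuzbuwd and samiwotd both end in -d yet inflect differently (kuzbuwdul, saasmiwotd), so the final letter is not what conditions the rule; the second-to-last letter is.
"zopitv" has second-to-last letter 't'. The stems whose second-to-last letter is 't' (damotw → daasmotw, ruketw → ruasketw, samiwotd → saasmiwotd) insert -as- after the first vowel.
The other patterns: stems whose second-to-last letter is 'w' add -ul; stems whose second-to-last letter is 'h' add ra- … -ob around the stem.
So zopitv → zoaspitv.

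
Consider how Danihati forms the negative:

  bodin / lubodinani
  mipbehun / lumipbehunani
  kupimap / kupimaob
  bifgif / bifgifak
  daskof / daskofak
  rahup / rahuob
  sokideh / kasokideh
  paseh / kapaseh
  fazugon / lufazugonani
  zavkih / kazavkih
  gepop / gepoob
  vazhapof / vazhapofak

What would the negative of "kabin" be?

lukabinani

"kabin" ends in -n. The stems ending in -n (mipbehun → lumipbehunani, fazugon → lufazugonani, bodin → lubodinani) add lu- … -ani around the stem.
The other patterns: stems ending in -p drop the final letter and add -ob; stems ending in -h add the prefix ka-; stems ending in -f add -ak.
So kabin → lukabinani.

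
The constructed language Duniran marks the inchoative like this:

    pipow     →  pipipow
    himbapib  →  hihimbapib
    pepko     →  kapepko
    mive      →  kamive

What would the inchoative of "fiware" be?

kafiware

"fiware" ends in a vowel. The stems ending in a vowel (pepko → kapepko, mive → kamive) add the prefix ka-.
The other pattern: stems ending in a consonant repeat the first consonant+vowel as a prefix.
So fiware → kafiware.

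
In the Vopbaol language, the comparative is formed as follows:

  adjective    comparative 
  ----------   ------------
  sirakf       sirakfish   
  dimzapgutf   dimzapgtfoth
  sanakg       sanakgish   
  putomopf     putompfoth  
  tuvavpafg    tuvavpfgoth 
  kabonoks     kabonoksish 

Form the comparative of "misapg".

sirakf and putomopf both end in -f yet inflect differently (sirakfish, putompfoth), so the final letter is not what conditions the rule; the second-to-last letter is.
"misapg" has second-to-last letter 'p'. The one such stem in the data (putomopf → putompfoth) deletes the last vowel and adds -oth (as do tuvavpafg, dimzapgutf), so the same rule applies.
The other pattern: stems whose second-to-last letter is 'k' add -ish.
So misapg → mispgoth.

mispgoth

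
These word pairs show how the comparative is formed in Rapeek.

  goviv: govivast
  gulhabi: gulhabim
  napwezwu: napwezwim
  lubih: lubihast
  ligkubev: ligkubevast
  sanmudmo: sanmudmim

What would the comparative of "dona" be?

"dona" ends in a vowel. The stems ending in a vowel (sanmudmo → sanmudmim, napwezwu → napwezwim, gulhabi → gulhabim) drop the final letter and add -im.
The other pattern: stems ending in a consonant add -ast.
So dona → donim.

donim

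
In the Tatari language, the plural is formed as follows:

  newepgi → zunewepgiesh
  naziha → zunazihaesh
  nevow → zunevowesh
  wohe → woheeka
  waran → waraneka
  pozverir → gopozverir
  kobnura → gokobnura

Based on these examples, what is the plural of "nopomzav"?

"nopomzav" begins with n-. The stems beginning with n- (newepgi → zunewepgiesh, naziha → zunazihaesh, nevow → zunevowesh) add zu- … -esh around the stem.
So nopomzav → zunopomzavesh.

zunopomzavesh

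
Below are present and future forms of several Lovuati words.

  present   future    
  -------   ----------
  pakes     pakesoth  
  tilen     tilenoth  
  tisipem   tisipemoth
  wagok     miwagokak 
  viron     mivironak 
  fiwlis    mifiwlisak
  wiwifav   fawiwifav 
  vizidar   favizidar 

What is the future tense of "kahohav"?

tilen and viron both end in -n yet inflect differently (tilenoth, mivironak), so the final letter is not what conditions the rule; the last vowel is.
"kahohav" has last vowel 'a'. The stems whose last vowel is 'a' (wiwifav → fawiwifav, vizidar → favizidar) add the prefix fa-.
So kahohav → fakahohav.

fakahohav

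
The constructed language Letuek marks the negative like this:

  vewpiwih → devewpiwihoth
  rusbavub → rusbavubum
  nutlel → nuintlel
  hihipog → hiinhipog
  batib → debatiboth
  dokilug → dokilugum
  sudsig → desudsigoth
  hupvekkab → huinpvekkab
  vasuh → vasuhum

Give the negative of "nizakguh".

nizakguhum

vasuh and vewpiwih both end in -h yet inflect differently (vasuhum, devewpiwihoth), so the final letter is not what conditions the rule; the last vowel is.
"nizakguh" has last vowel 'u'. The stems whose last vowel is 'u' (dokilug → dokilugum, rusbavub → rusbavubum, vasuh → vasuhum) add -um.
So nizakguh → nizakguhum.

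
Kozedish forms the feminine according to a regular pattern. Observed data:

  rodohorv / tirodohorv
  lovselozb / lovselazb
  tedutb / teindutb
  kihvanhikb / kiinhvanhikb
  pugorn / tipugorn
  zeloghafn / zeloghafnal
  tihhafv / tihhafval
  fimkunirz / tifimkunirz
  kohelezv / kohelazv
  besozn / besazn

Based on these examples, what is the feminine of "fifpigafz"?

tihhafv and kohelezv both end in -v yet inflect differently (tihhafval, kohelazv), so the final letter is not what conditions the rule; the second-to-last letter is.
"fifpigafz" has second-to-last letter 'f'. The stems whose second-to-last letter is 'f' (zeloghafn → zeloghafnal, tihhafv → tihhafval) add -al.
The other patterns: stems whose second-to-last letter is 'z' change the last vowel to 'a'; stems whose second-to-last letter is 'r' add the prefix ti-; stems whose second-to-last letter is 'k' or 't' insert -in- after the first vowel.
So fifpigafz → fifpigafzal.

fifpigafzal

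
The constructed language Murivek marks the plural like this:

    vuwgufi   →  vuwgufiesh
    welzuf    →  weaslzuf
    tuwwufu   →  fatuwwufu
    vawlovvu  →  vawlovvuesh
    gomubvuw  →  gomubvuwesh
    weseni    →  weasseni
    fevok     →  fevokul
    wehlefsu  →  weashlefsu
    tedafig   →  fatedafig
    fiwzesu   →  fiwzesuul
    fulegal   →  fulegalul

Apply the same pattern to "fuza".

fuzaul

tuwwufu and fiwzesu both end in -u yet inflect differently (fatuwwufu, fiwzesuul), so the final letter is not what conditions the rule; the first letter is.
"fuza" begins with f-. The stems beginning with f- (fulegal → fulegalul, fevok → fevokul, fiwzesu → fiwzesuul) add -ul.
So fuza → fuzaul.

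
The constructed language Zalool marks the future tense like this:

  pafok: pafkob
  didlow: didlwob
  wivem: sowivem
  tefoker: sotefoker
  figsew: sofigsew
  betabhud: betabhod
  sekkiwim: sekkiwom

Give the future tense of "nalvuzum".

nalvuzom

"nalvuzum" has last vowel 'u'. The one such stem in the data (betabhud → betabhod) changes the last vowel to 'o' (as does sekkiwim), so the same rule applies.
So nalvuzum → nalvuzom.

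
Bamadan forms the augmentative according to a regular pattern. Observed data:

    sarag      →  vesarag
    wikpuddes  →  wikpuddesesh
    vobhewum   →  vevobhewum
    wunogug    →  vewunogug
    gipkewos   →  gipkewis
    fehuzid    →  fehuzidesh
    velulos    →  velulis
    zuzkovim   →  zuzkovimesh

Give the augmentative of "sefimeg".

velulos and wikpuddes both end in -s yet inflect differently (velulis, wikpuddesesh), so the final letter is not what conditions the rule; the last vowel is.
"sefimeg" has last vowel 'e'. The one such stem in the data (wikpuddes → wikpuddesesh) adds -esh, so the same rule applies.
The other patterns: stems whose last vowel is 'o' change the last vowel to 'i'; stems whose last vowel is 'a' or 'u' add the prefix ve-.
So sefimeg → sefimegesh.

sefimegesh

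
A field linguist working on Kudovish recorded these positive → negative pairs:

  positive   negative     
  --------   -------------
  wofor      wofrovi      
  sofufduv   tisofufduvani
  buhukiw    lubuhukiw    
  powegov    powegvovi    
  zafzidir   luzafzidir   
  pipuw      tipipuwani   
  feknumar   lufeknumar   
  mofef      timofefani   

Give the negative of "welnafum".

zafzidir and wofor both end in -r yet inflect differently (luzafzidir, wofrovi), so the final letter is not what conditions the rule; the last vowel is.
"welnafum" has last vowel 'u'. The stems whose last vowel is 'u' (sofufduv → tisofufduvani, pipuw → tipipuwani) add ti- … -ani around the stem.
So welnafum → tiwelnafumani.

tiwelnafumani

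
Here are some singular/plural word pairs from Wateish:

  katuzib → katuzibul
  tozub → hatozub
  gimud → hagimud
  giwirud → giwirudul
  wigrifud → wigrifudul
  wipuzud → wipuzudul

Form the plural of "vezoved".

katuzib and tozub both end in -b yet inflect differently (katuzibul, hatozub), so the final letter is not what conditions the rule; the number of vowels is.
"vezoved" has 3 vowels. The stems with 3 vowels (giwirud → giwirudul, wigrifud → wigrifudul, wipuzud → wipuzudul) add -ul.
The other pattern: stems with 2 vowels add the prefix ha-.
So vezoved → vezovedul.

vezovedul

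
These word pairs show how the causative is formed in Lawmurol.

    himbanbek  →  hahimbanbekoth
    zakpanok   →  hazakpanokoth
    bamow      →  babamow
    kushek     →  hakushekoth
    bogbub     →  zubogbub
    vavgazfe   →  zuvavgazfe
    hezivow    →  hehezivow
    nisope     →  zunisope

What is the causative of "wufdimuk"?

hawufdimukoth

hezivow and zakpanok both have last vowel 'o' yet inflect differently (hehezivow, hazakpanokoth), so the last vowel is not what conditions the rule; the final letter is.
"wufdimuk" ends in -k. The stems ending in -k (himbanbek → hahimbanbekoth, zakpanok → hazakpanokoth, kushek → hakushekoth) add ha- … -oth around the stem.
The other patterns: stems ending in -w repeat the first consonant+vowel as a prefix; stems ending in -b or -e add the prefix zu-.
So wufdimuk → hawufdimukoth.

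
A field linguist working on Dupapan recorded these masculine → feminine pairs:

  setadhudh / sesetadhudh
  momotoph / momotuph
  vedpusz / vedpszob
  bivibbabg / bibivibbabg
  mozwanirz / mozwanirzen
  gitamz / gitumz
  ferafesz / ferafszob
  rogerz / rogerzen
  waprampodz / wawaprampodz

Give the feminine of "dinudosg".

ferafesz and rogerz both end in -z yet inflect differently (ferafszob, rogerzen), so the final letter is not what conditions the rule; the second-to-last letter is.
"dinudosg" has second-to-last letter 's'. The stems whose second-to-last letter is 's' (ferafesz → ferafszob, vedpusz → vedpszob) delete the last vowel and add -ob.
The other patterns: stems whose second-to-last letter is 'r' add -en; stems whose second-to-last letter is 'b' or 'd' repeat the first consonant+vowel as a prefix; stems whose second-to-last letter is 'm' or 'p' change the last vowel to 'u'.
So dinudosg → dinudsgob.

dinudsgob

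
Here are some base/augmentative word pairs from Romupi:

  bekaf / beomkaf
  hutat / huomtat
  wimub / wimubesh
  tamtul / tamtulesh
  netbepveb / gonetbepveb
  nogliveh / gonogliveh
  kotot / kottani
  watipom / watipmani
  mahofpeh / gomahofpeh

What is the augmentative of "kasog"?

netbepveb and wimub both end in -b yet inflect differently (gonetbepveb, wimubesh), so the final letter is not what conditions the rule; the last vowel is.
"kasog" has last vowel 'o'. The stems whose last vowel is 'o' (kotot → kottani, watipom → watipmani) delete the last vowel and add -ani.
So kasog → kasgani.

kasgani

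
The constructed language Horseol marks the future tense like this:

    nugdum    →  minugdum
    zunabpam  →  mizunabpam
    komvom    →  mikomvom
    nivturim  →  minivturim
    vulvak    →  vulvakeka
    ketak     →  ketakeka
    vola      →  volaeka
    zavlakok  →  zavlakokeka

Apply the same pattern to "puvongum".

mipuvongum

zunabpam and vulvak both have last vowel 'a' yet inflect differently (mizunabpam, vulvakeka), so the last vowel is not what conditions the rule; the final letter is.
"puvongum" ends in -m. The stems ending in -m (nugdum → minugdum, zunabpam → mizunabpam, komvom → mikomvom) add the prefix mi-.
The other pattern: stems ending in -a or -k add -eka.
So puvongum → mipuvongum.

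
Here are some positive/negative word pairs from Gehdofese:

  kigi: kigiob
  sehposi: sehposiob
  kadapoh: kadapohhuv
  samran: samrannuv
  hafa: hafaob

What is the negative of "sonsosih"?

samran and hafa both have last vowel 'a' yet inflect differently (samrannuv, hafaob), so the last vowel is not what conditions the rule; whether the stem ends in a vowel or a consonant is.
"sonsosih" ends in a consonant. The stems ending in a consonant (kadapoh → kadapohhuv, samran → samrannuv) double the final consonant and add -uv.
The other pattern: stems ending in a vowel add -ob.
So sonsosih → sonsosihhuv.

sonsosihhuv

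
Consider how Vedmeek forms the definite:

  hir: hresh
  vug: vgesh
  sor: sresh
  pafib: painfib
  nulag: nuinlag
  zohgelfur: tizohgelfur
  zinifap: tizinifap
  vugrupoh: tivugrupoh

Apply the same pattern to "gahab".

gainhab

vug and nulag both end in -g yet inflect differently (vgesh, nuinlag), so the final letter is not what conditions the rule; the number of vowels is.
"gahab" has 2 vowels. The stems with 2 vowels (pafib → painfib, nulag → nuinlag) insert -in- after the first vowel.
So gahab → gainhab.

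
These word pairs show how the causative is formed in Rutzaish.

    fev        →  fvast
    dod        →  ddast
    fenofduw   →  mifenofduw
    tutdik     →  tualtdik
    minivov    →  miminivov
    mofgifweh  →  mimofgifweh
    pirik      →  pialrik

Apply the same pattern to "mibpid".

fev and minivov both end in -v yet inflect differently (fvast, miminivov), so the final letter is not what conditions the rule; the number of vowels is.
"mibpid" has 2 vowels. The stems with 2 vowels (pirik → pialrik, tutdik → tualtdik) insert -al- after the first vowel.
The other patterns: stems with 1 vowel delete the last vowel and add -ast; stems with 3 vowels add the prefix mi-.
So mibpid → mialbpid.

mialbpid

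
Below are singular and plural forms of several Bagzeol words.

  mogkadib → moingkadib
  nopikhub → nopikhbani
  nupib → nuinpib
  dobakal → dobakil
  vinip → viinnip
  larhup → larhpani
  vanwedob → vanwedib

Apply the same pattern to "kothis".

mogkadib and nopikhub both end in -b yet inflect differently (moingkadib, nopikhbani), so the final letter is not what conditions the rule; the last vowel is.
"kothis" has last vowel 'i'. The stems whose last vowel is 'i' (vinip → viinnip, mogkadib → moingkadib, nupib → nuinpib) insert -in- after the first vowel.
So kothis → kointhis.

kointhis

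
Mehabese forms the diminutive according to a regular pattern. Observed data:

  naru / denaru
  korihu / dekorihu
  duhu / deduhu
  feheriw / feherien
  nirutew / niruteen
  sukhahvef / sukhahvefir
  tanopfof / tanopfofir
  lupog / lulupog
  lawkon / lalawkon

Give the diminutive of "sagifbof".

sagifbofir

nirutew and sukhahvef both have last vowel 'e' yet inflect differently (niruteen, sukhahvefir), so the last vowel is not what conditions the rule; the final letter is.
"sagifbof" ends in -f. The stems ending in -f (sukhahvef → sukhahvefir, tanopfof → tanopfofir) add -ir.
The other patterns: stems ending in -u add the prefix de-; stems ending in -w drop the final letter and add -en; stems ending in -g or -n repeat the first consonant+vowel as a prefix.
So sagifbof → sagifbofir.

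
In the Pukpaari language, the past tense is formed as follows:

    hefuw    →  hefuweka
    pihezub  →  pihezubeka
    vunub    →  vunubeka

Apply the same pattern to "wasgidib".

wasgidibeka

Every pair shown (hefuw → hefuweka, pihezub → pihezubeka, vunub → vunubeka) follows the same rule: add -eka.
So wasgidib → wasgidibeka.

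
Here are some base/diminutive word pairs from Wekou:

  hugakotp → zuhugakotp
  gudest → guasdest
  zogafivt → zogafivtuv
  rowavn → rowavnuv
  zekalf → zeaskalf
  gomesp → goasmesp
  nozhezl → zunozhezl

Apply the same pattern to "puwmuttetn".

zupuwmuttetn

"puwmuttetn" has second-to-last letter 't'. The one such stem in the data (hugakotp → zuhugakotp) adds the prefix zu-, so the same rule applies.
The other patterns: stems whose second-to-last letter is 'v' add -uv; stems whose second-to-last letter is 'l' or 's' insert -as- after the first vowel.
So puwmuttetn → zupuwmuttetn.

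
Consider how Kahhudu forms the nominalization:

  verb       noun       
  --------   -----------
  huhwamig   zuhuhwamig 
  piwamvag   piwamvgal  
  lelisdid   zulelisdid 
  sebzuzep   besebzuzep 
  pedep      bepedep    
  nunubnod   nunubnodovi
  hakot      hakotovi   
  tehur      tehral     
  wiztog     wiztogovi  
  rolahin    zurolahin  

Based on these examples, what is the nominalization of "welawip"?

piwamvag and wiztog both end in -g yet inflect differently (piwamvgal, wiztogovi), so the final letter is not what conditions the rule; the last vowel is.
"welawip" has last vowel 'i'. The stems whose last vowel is 'i' (lelisdid → zulelisdid, rolahin → zurolahin, huhwamig → zuhuhwamig) add the prefix zu-.
So welawip → zuwelawip.

zuwelawip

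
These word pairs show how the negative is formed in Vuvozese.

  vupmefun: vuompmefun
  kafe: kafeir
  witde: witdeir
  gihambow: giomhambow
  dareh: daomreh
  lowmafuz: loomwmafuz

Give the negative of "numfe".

numfeir

dareh and kafe both have last vowel 'e' yet inflect differently (daomreh, kafeir), so the last vowel is not what conditions the rule; whether the stem ends in a vowel or a consonant is.
"numfe" ends in a vowel. The stems ending in a vowel (kafe → kafeir, witde → witdeir) add -ir.
So numfe → numfeir.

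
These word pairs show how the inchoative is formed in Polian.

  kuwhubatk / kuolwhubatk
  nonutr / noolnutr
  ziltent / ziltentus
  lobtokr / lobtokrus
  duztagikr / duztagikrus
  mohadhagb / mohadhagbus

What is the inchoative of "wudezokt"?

wudezoktus

"wudezokt" has second-to-last letter 'k'. The stems whose second-to-last letter is 'k' (lobtokr → lobtokrus, duztagikr → duztagikrus) add -us.
The other pattern: stems whose second-to-last letter is 't' insert -ol- after the first vowel.
So wudezokt → wudezoktus.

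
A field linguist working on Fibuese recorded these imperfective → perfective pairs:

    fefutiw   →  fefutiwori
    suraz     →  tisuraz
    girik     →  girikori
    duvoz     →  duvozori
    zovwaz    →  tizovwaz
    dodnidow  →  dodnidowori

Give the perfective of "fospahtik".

"fospahtik" has last vowel 'i'. The stems whose last vowel is 'i' (girik → girikori, fefutiw → fefutiwori) add -ori.
So fospahtik → fospahtikori.

fospahtikori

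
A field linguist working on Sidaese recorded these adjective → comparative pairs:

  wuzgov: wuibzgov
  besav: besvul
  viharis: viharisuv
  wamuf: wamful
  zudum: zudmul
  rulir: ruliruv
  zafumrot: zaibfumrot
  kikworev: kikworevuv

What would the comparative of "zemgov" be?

"zemgov" has last vowel 'o'. The stems whose last vowel is 'o' (zafumrot → zaibfumrot, wuzgov → wuibzgov) insert -ib- after the first vowel.
The other patterns: stems whose last vowel is 'a' or 'u' delete the last vowel and add -ul; stems whose last vowel is 'e' or 'i' add -uv.
So zemgov → zeibmgov.

zeibmgov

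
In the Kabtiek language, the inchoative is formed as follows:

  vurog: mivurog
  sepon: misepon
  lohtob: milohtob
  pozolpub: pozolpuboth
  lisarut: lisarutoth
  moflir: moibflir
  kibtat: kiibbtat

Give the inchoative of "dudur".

duduroth

lohtob and pozolpub both end in -b yet inflect differently (milohtob, pozolpuboth), so the final letter is not what conditions the rule; the last vowel is.
"dudur" has last vowel 'u'. The stems whose last vowel is 'u' (pozolpub → pozolpuboth, lisarut → lisarutoth) add -oth.
The other patterns: stems whose last vowel is 'o' add the prefix mi-; stems whose last vowel is 'a' or 'i' insert -ib- after the first vowel.
So dudur → duduroth.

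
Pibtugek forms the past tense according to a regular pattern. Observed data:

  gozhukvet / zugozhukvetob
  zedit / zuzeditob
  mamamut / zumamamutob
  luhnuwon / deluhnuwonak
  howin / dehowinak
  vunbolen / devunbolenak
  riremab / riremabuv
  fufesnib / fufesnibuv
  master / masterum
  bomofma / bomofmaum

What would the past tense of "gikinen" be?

"gikinen" ends in -n. The stems ending in -n (luhnuwon → deluhnuwonak, howin → dehowinak, vunbolen → devunbolenak) add de- … -ak around the stem.
The other patterns: stems ending in -t add zu- … -ob around the stem; stems ending in -b add -uv; stems ending in -a or -r add -um.
So gikinen → degikinenak.

degikinenak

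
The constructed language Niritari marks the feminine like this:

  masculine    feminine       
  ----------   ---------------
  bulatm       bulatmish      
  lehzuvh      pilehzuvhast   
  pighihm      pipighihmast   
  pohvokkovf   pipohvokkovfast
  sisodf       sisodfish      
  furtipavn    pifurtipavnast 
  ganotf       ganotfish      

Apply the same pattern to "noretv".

noretvish

"noretv" has second-to-last letter 't'. The stems whose second-to-last letter is 't' (bulatm → bulatmish, ganotf → ganotfish) add -ish.
The other pattern: stems whose second-to-last letter is 'h' or 'v' add pi- … -ast around the stem.
So noretv → noretvish.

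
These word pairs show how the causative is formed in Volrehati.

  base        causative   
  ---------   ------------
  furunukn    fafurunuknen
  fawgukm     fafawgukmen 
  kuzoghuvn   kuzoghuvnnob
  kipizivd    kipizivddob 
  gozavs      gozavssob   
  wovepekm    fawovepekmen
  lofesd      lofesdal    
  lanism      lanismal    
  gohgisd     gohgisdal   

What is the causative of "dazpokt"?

fadazpokten

"dazpokt" has second-to-last letter 'k'. The stems whose second-to-last letter is 'k' (furunukn → fafurunuknen, wovepekm → fawovepekmen, fawgukm → fafawgukmen) add fa- … -en around the stem.
The other patterns: stems whose second-to-last letter is 's' add -al; stems whose second-to-last letter is 'v' double the final consonant and add -ob.
So dazpokt → fadazpokten.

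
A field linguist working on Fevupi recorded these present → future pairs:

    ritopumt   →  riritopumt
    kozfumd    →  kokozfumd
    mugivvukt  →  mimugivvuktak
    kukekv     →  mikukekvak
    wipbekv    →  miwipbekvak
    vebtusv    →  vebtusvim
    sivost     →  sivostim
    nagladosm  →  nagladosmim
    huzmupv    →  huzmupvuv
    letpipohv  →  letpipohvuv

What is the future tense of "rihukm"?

mirihukmak

ritopumt and mugivvukt both end in -t yet inflect differently (riritopumt, mimugivvuktak), so the final letter is not what conditions the rule; the second-to-last letter is.
"rihukm" has second-to-last letter 'k'. The stems whose second-to-last letter is 'k' (mugivvukt → mimugivvuktak, kukekv → mikukekvak, wipbekv → miwipbekvak) add mi- … -ak around the stem.
The other patterns: stems whose second-to-last letter is 'm' repeat the first consonant+vowel as a prefix; stems whose second-to-last letter is 's' add -im; stems whose second-to-last letter is 'h' or 'p' add -uv.
So rihukm → mirihukmak.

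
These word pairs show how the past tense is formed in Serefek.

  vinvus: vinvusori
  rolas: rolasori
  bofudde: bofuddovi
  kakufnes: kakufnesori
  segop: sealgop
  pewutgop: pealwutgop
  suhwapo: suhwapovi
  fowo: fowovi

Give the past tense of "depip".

dealpip

segop and fowo both have last vowel 'o' yet inflect differently (sealgop, fowovi), so the last vowel is not what conditions the rule; the final letter is.
"depip" ends in -p. The stems ending in -p (segop → sealgop, pewutgop → pealwutgop) insert -al- after the first vowel.
The other patterns: stems ending in -s add -ori; stems ending in -e or -o drop the final letter and add -ovi.
So depip → dealpip.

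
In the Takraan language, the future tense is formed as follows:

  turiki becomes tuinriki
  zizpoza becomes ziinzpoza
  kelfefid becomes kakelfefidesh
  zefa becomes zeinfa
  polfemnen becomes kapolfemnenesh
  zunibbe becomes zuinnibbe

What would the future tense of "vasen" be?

turiki and kelfefid both have last vowel 'i' yet inflect differently (tuinriki, kakelfefidesh), so the last vowel is not what conditions the rule; whether the stem ends in a vowel or a consonant is.
"vasen" ends in a consonant. The stems ending in a consonant (kelfefid → kakelfefidesh, polfemnen → kapolfemnenesh) add ka- … -esh around the stem.
The other pattern: stems ending in a vowel insert -in- after the first vowel.
So vasen → kavasenesh.

kavasenesh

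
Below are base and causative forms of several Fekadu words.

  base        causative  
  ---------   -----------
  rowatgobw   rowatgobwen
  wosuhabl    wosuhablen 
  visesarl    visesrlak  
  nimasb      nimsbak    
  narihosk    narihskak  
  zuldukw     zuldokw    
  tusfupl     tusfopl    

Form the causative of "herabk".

wosuhabl and visesarl both end in -l yet inflect differently (wosuhablen, visesrlak), so the final letter is not what conditions the rule; the second-to-last letter is.
"herabk" has second-to-last letter 'b'. The stems whose second-to-last letter is 'b' (rowatgobw → rowatgobwen, wosuhabl → wosuhablen) add -en.
The other patterns: stems whose second-to-last letter is 'r' or 's' delete the last vowel and add -ak; stems whose second-to-last letter is 'k' or 'p' change the last vowel to 'o'.
So herabk → herabken.

herabken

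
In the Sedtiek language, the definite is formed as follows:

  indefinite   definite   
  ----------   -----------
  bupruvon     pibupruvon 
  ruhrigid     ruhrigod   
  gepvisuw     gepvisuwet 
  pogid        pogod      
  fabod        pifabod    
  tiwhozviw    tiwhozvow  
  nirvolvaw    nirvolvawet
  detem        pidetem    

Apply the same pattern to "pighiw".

tiwhozviw and gepvisuw both end in -w yet inflect differently (tiwhozvow, gepvisuwet), so the final letter is not what conditions the rule; the last vowel is.
"pighiw" has last vowel 'i'. The stems whose last vowel is 'i' (tiwhozviw → tiwhozvow, pogid → pogod, ruhrigid → ruhrigod) change the last vowel to 'o'.
The other patterns: stems whose last vowel is 'a' or 'u' add -et; stems whose last vowel is 'e' or 'o' add the prefix pi-.
So pighiw → pighow.

pighow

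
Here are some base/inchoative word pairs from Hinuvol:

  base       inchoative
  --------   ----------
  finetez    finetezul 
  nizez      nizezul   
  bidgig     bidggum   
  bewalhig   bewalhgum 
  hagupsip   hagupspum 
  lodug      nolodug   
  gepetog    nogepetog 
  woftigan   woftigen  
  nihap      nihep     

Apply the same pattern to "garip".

garpum

bidgig and lodug both end in -g yet inflect differently (bidggum, nolodug), so the final letter is not what conditions the rule; the last vowel is.
"garip" has last vowel 'i'. The stems whose last vowel is 'i' (bidgig → bidggum, bewalhig → bewalhgum, hagupsip → hagupspum) delete the last vowel and add -um.
So garip → garpum.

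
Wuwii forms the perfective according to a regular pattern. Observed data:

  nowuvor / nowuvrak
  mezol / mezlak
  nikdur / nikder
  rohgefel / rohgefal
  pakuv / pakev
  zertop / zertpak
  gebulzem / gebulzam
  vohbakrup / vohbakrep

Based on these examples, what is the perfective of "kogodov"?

kogodvak

"kogodov" has last vowel 'o'. The stems whose last vowel is 'o' (nowuvor → nowuvrak, zertop → zertpak, mezol → mezlak) delete the last vowel and add -ak.
The other patterns: stems whose last vowel is 'u' change the last vowel to 'e'; stems whose last vowel is 'e' change the last vowel to 'a'.
So kogodov → kogodvak.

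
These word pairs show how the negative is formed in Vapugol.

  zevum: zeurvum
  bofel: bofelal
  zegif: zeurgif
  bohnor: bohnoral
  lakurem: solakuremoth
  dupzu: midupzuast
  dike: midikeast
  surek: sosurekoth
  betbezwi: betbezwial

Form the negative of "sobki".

zevum and lakurem both end in -m yet inflect differently (zeurvum, solakuremoth), so the final letter is not what conditions the rule; the first letter is.
"sobki" begins with s-. The one such stem in the data (surek → sosurekoth) adds so- … -oth around the stem, so the same rule applies.
The other patterns: stems beginning with z- insert -ur- after the first vowel; stems beginning with d- add mi- … -ast around the stem; stems beginning with b- add -al.
So sobki → sosobkioth.

sosobkioth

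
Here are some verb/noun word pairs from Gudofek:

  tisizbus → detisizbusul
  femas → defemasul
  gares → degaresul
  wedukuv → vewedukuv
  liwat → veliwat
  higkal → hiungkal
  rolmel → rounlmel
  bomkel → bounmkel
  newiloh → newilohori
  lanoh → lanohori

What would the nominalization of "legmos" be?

"legmos" ends in -s. The stems ending in -s (tisizbus → detisizbusul, femas → defemasul, gares → degaresul) add de- … -ul around the stem.
So legmos → delegmosul.

delegmosul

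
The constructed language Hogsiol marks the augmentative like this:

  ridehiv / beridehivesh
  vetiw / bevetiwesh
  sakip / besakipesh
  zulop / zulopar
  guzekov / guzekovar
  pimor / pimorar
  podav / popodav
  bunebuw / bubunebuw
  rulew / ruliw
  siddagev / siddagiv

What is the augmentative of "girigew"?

sakip and zulop both end in -p yet inflect differently (besakipesh, zulopar), so the final letter is not what conditions the rule; the last vowel is.
"girigew" has last vowel 'e'. The stems whose last vowel is 'e' (rulew → ruliw, siddagev → siddagiv) change the last vowel to 'i'.
The other patterns: stems whose last vowel is 'i' add be- … -esh around the stem; stems whose last vowel is 'o' add -ar; stems whose last vowel is 'a' or 'u' repeat the first consonant+vowel as a prefix.
So girigew → girigiw.

girigiw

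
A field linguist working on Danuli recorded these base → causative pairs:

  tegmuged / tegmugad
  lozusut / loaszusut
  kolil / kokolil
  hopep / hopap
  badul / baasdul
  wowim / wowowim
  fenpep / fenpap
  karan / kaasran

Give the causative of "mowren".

kolil and badul both end in -l yet inflect differently (kokolil, baasdul), so the final letter is not what conditions the rule; the last vowel is.
"mowren" has last vowel 'e'. The stems whose last vowel is 'e' (fenpep → fenpap, tegmuged → tegmugad, hopep → hopap) change the last vowel to 'a'.
The other patterns: stems whose last vowel is 'i' repeat the first consonant+vowel as a prefix; stems whose last vowel is 'a' or 'u' insert -as- after the first vowel.
So mowren → mowran.

mowran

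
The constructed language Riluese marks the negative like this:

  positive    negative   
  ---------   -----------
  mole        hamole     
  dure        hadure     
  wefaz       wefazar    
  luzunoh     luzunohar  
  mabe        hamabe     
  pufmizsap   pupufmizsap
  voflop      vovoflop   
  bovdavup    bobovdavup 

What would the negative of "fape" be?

pufmizsap and wefaz both have last vowel 'a' yet inflect differently (pupufmizsap, wefazar), so the last vowel is not what conditions the rule; the final letter is.
"fape" ends in -e. The stems ending in -e (mole → hamole, mabe → hamabe, dure → hadure) add the prefix ha-.
The other patterns: stems ending in -p repeat the first consonant+vowel as a prefix; stems ending in -h or -z add -ar.
So fape → hafape.

hafape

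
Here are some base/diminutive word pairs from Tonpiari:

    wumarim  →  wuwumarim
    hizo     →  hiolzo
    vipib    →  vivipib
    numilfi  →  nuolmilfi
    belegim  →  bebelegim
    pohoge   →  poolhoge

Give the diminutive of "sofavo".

soolfavo

vipib and numilfi both have last vowel 'i' yet inflect differently (vivipib, nuolmilfi), so the last vowel is not what conditions the rule; whether the stem ends in a vowel or a consonant is.
"sofavo" ends in a vowel. The stems ending in a vowel (hizo → hiolzo, pohoge → poolhoge, numilfi → nuolmilfi) insert -ol- after the first vowel.
The other pattern: stems ending in a consonant repeat the first consonant+vowel as a prefix.
So sofavo → soolfavo.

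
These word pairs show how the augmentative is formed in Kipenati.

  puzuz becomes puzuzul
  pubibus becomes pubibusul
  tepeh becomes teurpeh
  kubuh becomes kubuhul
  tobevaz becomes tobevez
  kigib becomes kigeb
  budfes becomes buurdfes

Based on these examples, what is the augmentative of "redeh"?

reurdeh

"redeh" has last vowel 'e'. The stems whose last vowel is 'e' (budfes → buurdfes, tepeh → teurpeh) insert -ur- after the first vowel.
So redeh → reurdeh.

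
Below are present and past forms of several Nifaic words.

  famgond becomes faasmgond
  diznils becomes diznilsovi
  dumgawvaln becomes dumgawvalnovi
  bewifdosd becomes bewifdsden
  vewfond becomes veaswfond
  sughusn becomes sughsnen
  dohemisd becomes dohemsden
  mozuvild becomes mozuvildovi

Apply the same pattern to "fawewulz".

famgond and mozuvild both end in -d yet inflect differently (faasmgond, mozuvildovi), so the final letter is not what conditions the rule; the second-to-last letter is.
"fawewulz" has second-to-last letter 'l'. The stems whose second-to-last letter is 'l' (dumgawvaln → dumgawvalnovi, diznils → diznilsovi, mozuvild → mozuvildovi) add -ovi.
So fawewulz → fawewulzovi.

fawewulzovi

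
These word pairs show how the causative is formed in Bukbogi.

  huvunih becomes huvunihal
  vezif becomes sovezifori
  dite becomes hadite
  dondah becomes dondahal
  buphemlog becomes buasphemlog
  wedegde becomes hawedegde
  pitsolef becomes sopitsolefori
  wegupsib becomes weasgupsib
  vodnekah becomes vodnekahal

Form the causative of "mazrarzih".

"mazrarzih" ends in -h. The stems ending in -h (dondah → dondahal, vodnekah → vodnekahal, huvunih → huvunihal) add -al.
So mazrarzih → mazrarzihal.

mazrarzihal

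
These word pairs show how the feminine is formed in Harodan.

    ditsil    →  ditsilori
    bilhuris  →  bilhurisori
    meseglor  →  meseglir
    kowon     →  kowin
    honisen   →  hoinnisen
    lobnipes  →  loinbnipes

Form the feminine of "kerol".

"kerol" has last vowel 'o'. The stems whose last vowel is 'o' (meseglor → meseglir, kowon → kowin) change the last vowel to 'i'.
The other patterns: stems whose last vowel is 'i' add -ori; stems whose last vowel is 'e' insert -in- after the first vowel.
So kerol → keril.

keril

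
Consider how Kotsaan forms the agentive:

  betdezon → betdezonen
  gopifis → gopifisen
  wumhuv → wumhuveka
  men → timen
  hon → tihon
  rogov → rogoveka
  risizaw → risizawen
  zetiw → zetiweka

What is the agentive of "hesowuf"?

hesowufen

hon and betdezon both end in -n yet inflect differently (tihon, betdezonen), so the final letter is not what conditions the rule; the number of vowels is.
"hesowuf" has 3 vowels. The stems with 3 vowels (betdezon → betdezonen, risizaw → risizawen, gopifis → gopifisen) add -en.
So hesowuf → hesowufen.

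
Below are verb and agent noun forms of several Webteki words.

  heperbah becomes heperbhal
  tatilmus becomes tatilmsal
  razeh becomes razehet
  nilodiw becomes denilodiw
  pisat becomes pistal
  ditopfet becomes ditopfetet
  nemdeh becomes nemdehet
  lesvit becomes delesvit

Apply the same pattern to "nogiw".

denogiw

lesvit and ditopfet both end in -t yet inflect differently (delesvit, ditopfetet), so the final letter is not what conditions the rule; the last vowel is.
"nogiw" has last vowel 'i'. The stems whose last vowel is 'i' (nilodiw → denilodiw, lesvit → delesvit) add the prefix de-.
The other patterns: stems whose last vowel is 'e' add -et; stems whose last vowel is 'a' or 'u' delete the last vowel and add -al.
So nogiw → denogiw.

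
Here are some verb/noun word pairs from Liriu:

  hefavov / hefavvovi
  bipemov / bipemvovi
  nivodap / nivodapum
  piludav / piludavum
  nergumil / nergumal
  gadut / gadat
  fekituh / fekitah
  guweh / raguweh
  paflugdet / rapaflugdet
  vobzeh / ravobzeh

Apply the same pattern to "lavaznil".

"lavaznil" has last vowel 'i'. The one such stem in the data (nergumil → nergumal) changes the last vowel to 'a' (as do gadut, fekituh), so the same rule applies.
The other patterns: stems whose last vowel is 'o' delete the last vowel and add -ovi; stems whose last vowel is 'a' add -um; stems whose last vowel is 'e' add the prefix ra-.
So lavaznil → lavaznal.

lavaznal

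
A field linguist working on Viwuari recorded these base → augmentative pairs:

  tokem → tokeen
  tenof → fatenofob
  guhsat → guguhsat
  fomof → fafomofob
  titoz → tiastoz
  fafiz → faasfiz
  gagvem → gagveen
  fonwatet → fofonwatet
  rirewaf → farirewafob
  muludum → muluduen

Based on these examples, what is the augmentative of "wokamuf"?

gagvem and fonwatet both have last vowel 'e' yet inflect differently (gagveen, fofonwatet), so the last vowel is not what conditions the rule; the final letter is.
"wokamuf" ends in -f. The stems ending in -f (tenof → fatenofob, fomof → fafomofob, rirewaf → farirewafob) add fa- … -ob around the stem.
The other patterns: stems ending in -m drop the final letter and add -en; stems ending in -t repeat the first consonant+vowel as a prefix; stems ending in -z insert -as- after the first vowel.
So wokamuf → fawokamufob.

fawokamufob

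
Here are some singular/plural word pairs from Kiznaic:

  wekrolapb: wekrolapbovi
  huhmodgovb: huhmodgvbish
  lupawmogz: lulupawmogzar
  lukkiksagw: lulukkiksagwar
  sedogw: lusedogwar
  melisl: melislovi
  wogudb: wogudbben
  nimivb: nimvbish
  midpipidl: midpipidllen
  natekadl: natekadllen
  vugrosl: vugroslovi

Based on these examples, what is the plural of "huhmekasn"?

huhmekasnovi

huhmodgovb and wogudb both end in -b yet inflect differently (huhmodgvbish, wogudbben), so the final letter is not what conditions the rule; the second-to-last letter is.
"huhmekasn" has second-to-last letter 's'. The stems whose second-to-last letter is 's' (vugrosl → vugroslovi, melisl → melislovi) add -ovi.
So huhmekasn → huhmekasnovi.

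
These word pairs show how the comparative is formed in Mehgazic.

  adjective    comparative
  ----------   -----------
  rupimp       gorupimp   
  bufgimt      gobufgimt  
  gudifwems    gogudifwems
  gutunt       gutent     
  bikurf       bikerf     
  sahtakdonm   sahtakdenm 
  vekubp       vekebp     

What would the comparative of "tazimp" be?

gotazimp

bufgimt and gutunt both end in -t yet inflect differently (gobufgimt, gutent), so the final letter is not what conditions the rule; the second-to-last letter is.
"tazimp" has second-to-last letter 'm'. The stems whose second-to-last letter is 'm' (rupimp → gorupimp, bufgimt → gobufgimt, gudifwems → gogudifwems) add the prefix go-.
The other pattern: stems whose second-to-last letter is 'b', 'n' or 'r' change the last vowel to 'e'.
So tazimp → gotazimp.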